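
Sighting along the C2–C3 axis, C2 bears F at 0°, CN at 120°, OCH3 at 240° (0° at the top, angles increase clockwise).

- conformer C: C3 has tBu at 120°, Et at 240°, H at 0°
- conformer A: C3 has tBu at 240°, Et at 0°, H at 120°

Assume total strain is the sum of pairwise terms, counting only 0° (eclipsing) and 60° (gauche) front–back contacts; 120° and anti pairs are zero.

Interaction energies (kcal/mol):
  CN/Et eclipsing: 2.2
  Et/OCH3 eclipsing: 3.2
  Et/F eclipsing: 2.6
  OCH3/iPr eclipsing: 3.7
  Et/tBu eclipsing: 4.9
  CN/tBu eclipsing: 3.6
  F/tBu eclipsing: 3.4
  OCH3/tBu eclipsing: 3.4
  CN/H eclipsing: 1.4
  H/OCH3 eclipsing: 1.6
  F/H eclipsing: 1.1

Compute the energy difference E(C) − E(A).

C is eclipsed. F at 0° is eclipsed with H at 0° (1.1); CN at 120° is eclipsed with tBu at 120° (3.6); OCH3 at 240° is eclipsed with Et at 240° (3.2). Total 7.9 kcal/mol.
A is eclipsed. F at 0° is eclipsed with Et at 0° (2.6); CN at 120° is eclipsed with H at 120° (1.4); OCH3 at 240° is eclipsed with tBu at 240° (3.4). Total 7.4 kcal/mol.
E(C) − E(A) = 7.9 − 7.4 = +0.5 kcal/mol.

+0.5 kcal/mol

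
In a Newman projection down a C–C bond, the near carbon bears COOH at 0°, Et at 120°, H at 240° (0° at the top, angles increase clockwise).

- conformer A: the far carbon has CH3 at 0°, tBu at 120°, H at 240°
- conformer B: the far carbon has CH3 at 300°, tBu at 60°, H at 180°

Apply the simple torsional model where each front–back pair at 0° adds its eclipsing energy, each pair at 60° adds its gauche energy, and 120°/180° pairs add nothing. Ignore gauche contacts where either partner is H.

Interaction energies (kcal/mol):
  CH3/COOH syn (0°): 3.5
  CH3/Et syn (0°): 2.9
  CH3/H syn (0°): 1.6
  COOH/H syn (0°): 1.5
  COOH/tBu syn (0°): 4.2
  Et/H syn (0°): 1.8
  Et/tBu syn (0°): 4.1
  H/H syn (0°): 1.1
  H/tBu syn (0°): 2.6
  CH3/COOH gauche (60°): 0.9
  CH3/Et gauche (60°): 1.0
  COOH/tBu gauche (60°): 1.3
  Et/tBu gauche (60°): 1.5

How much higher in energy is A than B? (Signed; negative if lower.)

+5.0 kcal/mol

A (eclipsed): COOH(0°)/CH3(0°) eclipsed 3.5; Et(120°)/tBu(120°) eclipsed 4.1; H(240°)/H(240°) eclipsed 1.1 → 8.7 kcal/mol.
B (staggered): COOH(0°)/CH3(300°) gauche 0.9; COOH(0°)/tBu(60°) gauche 1.3; Et(120°)/tBu(60°) gauche 1.5 → 3.7 kcal/mol.
E(A) − E(B) = 8.7 − 3.7 = +5.0 kcal/mol.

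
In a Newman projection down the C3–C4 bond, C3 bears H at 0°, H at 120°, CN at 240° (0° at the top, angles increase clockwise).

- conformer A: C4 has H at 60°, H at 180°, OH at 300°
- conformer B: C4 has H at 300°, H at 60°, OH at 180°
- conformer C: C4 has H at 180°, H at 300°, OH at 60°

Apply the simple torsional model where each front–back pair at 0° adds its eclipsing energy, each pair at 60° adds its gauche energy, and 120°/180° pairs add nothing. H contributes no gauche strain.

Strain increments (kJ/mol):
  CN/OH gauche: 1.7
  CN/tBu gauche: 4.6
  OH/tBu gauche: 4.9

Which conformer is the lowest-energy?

A (staggered): CN–OH gauche; 1.7 = 1.7 kJ/mol.
B (staggered): CN–OH gauche; 1.7 = 1.7 kJ/mol.
C (staggered): no non-H gauche contacts → 0.0 kJ/mol.
C has the lowest total (0.0 kJ/mol).

C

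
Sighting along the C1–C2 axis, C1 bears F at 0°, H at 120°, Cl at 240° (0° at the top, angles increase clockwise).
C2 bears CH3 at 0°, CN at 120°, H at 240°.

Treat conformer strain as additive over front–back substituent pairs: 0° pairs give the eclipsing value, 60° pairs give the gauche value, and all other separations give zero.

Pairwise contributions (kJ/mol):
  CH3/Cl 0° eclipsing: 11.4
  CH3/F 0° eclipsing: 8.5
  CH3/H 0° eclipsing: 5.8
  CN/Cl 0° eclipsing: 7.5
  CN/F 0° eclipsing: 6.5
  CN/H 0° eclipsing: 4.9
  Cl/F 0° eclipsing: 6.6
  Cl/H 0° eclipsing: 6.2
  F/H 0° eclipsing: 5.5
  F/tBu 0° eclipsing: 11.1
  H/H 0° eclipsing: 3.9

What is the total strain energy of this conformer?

This conformer is eclipsed. F at 0° is eclipsed with CH3 at 0° (8.5); H at 120° is eclipsed with CN at 120° (4.9); Cl at 240° is eclipsed with H at 240° (6.2). Total 19.6 kJ/mol.

19.6 kJ/mol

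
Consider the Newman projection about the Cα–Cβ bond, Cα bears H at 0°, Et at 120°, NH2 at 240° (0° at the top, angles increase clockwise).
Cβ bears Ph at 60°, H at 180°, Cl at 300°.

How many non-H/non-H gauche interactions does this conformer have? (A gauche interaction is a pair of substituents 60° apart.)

Non-H gauche pairs: Et(120°)/Ph(60°); NH2(240°)/Cl(300°) — 2 interactions.

2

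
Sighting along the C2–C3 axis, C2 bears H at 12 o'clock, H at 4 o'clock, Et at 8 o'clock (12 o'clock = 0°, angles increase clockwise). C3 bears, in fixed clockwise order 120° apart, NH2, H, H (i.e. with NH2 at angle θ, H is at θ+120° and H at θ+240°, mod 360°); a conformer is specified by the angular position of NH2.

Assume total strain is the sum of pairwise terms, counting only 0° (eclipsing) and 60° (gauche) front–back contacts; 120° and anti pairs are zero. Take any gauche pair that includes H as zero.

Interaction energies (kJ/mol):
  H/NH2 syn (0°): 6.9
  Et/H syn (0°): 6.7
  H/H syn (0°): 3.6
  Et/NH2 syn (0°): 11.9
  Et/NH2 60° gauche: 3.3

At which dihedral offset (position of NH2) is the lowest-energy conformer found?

60°

NH2 at 0° is eclipsed. H at 0° is eclipsed with NH2 at 0° (6.9); H at 120° is eclipsed with H at 120° (3.6); Et at 240° is eclipsed with H at 240° (6.7). Total 17.2 kJ/mol.
NH2 at 60° (staggered): no non-H gauche contacts → 0.0 kJ/mol.
NH2 at 120° is eclipsed. H at 0° is eclipsed with H at 0° (3.6); H at 120° is eclipsed with NH2 at 120° (6.9); Et at 240° is eclipsed with H at 240° (6.7). Total 17.2 kJ/mol.
NH2 at 180° is staggered. Et at 240° is gauche with NH2 at 180° (3.3). Total 3.3 kJ/mol.
NH2 at 240° is eclipsed. H at 0° is eclipsed with H at 0° (3.6); H at 120° is eclipsed with H at 120° (3.6); Et at 240° is eclipsed with NH2 at 240° (11.9). Total 19.1 kJ/mol.
NH2 at 300° is staggered. Et at 240° is gauche with NH2 at 300° (3.3). Total 3.3 kJ/mol.
The minimum (0.0 kJ/mol) occurs with NH2 at 60°.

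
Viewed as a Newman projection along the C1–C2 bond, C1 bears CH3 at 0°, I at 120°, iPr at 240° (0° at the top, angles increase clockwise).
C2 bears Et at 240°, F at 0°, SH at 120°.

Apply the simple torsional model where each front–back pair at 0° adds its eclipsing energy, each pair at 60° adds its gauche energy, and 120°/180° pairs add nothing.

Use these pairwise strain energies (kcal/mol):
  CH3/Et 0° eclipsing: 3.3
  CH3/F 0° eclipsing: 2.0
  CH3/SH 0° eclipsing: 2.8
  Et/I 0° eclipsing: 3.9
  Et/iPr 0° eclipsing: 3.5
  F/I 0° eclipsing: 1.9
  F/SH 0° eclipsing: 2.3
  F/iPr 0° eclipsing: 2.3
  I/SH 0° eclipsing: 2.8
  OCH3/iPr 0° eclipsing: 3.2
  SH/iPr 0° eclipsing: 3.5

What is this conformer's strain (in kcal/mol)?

This conformer (eclipsed): CH3–F eclipsed, I–SH eclipsed, iPr–Et eclipsed; 2.0 + 2.8 + 3.5 = 8.3 kcal/mol.

8.3 kcal/mol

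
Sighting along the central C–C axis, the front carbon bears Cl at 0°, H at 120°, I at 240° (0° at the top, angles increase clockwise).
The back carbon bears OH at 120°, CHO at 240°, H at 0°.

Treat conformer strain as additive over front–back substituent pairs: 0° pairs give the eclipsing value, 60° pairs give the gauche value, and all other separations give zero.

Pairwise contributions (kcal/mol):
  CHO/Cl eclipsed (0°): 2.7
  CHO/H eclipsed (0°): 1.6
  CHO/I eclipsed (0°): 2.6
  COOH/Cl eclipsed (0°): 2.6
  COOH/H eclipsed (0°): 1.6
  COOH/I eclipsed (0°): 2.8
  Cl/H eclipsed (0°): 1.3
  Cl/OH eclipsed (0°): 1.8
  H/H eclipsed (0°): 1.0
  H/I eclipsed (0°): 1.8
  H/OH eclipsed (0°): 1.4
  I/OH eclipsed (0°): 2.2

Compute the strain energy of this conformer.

This conformer is eclipsed. Cl at 0° is eclipsed with H at 0° (1.3); H at 120° is eclipsed with OH at 120° (1.4); I at 240° is eclipsed with CHO at 240° (2.6). Total 5.3 kcal/mol.

5.3 kcal/mol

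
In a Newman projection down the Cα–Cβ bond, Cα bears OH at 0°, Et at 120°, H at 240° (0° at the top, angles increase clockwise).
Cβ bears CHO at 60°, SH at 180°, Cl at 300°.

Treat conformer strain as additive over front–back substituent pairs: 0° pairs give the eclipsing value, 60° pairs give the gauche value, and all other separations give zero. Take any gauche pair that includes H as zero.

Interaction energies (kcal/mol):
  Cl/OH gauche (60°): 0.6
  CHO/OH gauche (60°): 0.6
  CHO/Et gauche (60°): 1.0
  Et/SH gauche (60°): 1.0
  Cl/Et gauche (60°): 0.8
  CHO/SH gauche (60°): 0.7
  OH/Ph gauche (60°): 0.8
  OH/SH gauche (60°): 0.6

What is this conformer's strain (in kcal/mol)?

3.2 kcal/mol

This conformer (staggered): OH–CHO gauche, OH–Cl gauche, Et–CHO gauche, Et–SH gauche; 0.6 + 0.6 + 1.0 + 1.0 = 3.2 kcal/mol.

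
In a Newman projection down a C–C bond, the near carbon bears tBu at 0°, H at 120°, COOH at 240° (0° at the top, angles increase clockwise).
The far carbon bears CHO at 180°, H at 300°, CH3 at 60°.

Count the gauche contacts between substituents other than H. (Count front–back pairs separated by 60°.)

Non-H gauche pairs: tBu(0°)/CH3(60°); COOH(240°)/CHO(180°) — 2 interactions.

2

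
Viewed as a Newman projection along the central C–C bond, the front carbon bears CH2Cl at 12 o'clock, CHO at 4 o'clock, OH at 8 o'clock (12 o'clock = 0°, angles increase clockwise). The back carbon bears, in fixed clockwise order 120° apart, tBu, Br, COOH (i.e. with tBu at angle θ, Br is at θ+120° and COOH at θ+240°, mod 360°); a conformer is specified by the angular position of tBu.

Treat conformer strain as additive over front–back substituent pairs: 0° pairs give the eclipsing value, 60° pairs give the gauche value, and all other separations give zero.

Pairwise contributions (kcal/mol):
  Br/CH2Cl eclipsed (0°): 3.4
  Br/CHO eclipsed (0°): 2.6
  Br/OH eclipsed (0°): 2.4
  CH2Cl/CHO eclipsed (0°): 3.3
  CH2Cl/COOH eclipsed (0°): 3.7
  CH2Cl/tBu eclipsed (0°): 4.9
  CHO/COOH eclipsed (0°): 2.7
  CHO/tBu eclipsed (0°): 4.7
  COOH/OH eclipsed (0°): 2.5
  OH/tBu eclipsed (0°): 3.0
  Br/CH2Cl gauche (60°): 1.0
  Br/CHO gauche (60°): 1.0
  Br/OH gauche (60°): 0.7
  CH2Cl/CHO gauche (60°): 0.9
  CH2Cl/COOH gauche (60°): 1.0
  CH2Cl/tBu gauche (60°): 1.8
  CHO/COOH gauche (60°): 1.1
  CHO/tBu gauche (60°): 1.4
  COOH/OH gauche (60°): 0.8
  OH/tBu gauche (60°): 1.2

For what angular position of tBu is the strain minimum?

tBu at 0° is eclipsed. CH2Cl at 0° is eclipsed with tBu at 0° (4.9); CHO at 120° is eclipsed with Br at 120° (2.6); OH at 240° is eclipsed with COOH at 240° (2.5). Total 10.0 kcal/mol.
tBu at 60° is staggered. CH2Cl at 0° is gauche with tBu at 60° (1.8); CH2Cl at 0° is gauche with COOH at 300° (1.0); CHO at 120° is gauche with tBu at 60° (1.4); CHO at 120° is gauche with Br at 180° (1.0); OH at 240° is gauche with Br at 180° (0.7); OH at 240° is gauche with COOH at 300° (0.8). Total 6.7 kcal/mol.
tBu at 120° is eclipsed. CH2Cl at 0° is eclipsed with COOH at 0° (3.7); CHO at 120° is eclipsed with tBu at 120° (4.7); OH at 240° is eclipsed with Br at 240° (2.4). Total 10.8 kcal/mol.
tBu at 180° is staggered. CH2Cl at 0° is gauche with Br at 300° (1.0); CH2Cl at 0° is gauche with COOH at 60° (1.0); CHO at 120° is gauche with tBu at 180° (1.4); CHO at 120° is gauche with COOH at 60° (1.1); OH at 240° is gauche with tBu at 180° (1.2); OH at 240° is gauche with Br at 300° (0.7). Total 6.4 kcal/mol.
tBu at 240° is eclipsed. CH2Cl at 0° is eclipsed with Br at 0° (3.4); CHO at 120° is eclipsed with COOH at 120° (2.7); OH at 240° is eclipsed with tBu at 240° (3.0). Total 9.1 kcal/mol.
tBu at 300° is staggered. CH2Cl at 0° is gauche with tBu at 300° (1.8); CH2Cl at 0° is gauche with Br at 60° (1.0); CHO at 120° is gauche with Br at 60° (1.0); CHO at 120° is gauche with COOH at 180° (1.1); OH at 240° is gauche with tBu at 300° (1.2); OH at 240° is gauche with COOH at 180° (0.8). Total 6.9 kcal/mol.
The minimum (6.4 kcal/mol) occurs with tBu at 180°.

180°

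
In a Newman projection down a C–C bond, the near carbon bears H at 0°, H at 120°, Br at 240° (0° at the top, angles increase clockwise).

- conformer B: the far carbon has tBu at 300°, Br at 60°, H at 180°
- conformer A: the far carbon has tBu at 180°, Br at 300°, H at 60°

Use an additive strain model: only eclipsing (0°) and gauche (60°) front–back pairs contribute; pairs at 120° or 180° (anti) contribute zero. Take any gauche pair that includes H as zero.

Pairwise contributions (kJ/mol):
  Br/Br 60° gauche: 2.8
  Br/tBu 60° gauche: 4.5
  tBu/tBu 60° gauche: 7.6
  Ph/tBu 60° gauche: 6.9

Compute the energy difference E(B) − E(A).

-2.8 kJ/mol

B (staggered): Br(240°)/tBu(300°) gauche 4.5 → 4.5 kJ/mol.
A (staggered): Br(240°)/tBu(180°) gauche 4.5; Br(240°)/Br(300°) gauche 2.8 → 7.3 kJ/mol.
E(B) − E(A) = 4.5 − 7.3 = -2.8 kJ/mol.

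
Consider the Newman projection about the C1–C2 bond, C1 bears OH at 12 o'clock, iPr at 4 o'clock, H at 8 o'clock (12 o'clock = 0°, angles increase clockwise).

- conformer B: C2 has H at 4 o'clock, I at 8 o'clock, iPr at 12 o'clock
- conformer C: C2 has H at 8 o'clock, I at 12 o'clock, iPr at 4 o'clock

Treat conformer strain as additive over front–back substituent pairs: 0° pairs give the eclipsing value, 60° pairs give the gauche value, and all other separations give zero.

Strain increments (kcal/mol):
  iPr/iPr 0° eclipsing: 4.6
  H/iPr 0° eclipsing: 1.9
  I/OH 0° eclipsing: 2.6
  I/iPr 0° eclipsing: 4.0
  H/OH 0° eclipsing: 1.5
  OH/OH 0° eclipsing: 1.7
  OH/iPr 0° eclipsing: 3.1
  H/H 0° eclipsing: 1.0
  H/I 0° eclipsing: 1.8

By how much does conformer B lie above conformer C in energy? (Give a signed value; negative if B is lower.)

B (eclipsed): OH(0°)/iPr(0°) eclipsed 3.1; iPr(120°)/H(120°) eclipsed 1.9; H(240°)/I(240°) eclipsed 1.8 → 6.8 kcal/mol.
C (eclipsed): OH(0°)/I(0°) eclipsed 2.6; iPr(120°)/iPr(120°) eclipsed 4.6; H(240°)/H(240°) eclipsed 1.0 → 8.2 kcal/mol.
E(B) − E(C) = 6.8 − 8.2 = -1.4 kcal/mol.

-1.4 kcal/mol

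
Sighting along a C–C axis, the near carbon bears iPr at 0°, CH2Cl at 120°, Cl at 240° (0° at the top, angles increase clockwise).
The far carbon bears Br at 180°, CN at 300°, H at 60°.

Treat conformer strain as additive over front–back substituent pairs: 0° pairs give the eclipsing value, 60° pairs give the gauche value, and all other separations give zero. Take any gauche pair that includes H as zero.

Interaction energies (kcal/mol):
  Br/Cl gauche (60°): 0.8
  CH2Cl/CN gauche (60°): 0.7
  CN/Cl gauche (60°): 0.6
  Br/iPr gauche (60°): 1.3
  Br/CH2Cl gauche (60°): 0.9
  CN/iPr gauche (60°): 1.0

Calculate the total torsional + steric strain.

This conformer (staggered): iPr–CN gauche, CH2Cl–Br gauche, Cl–Br gauche, Cl–CN gauche; 1.0 + 0.9 + 0.8 + 0.6 = 3.3 kcal/mol.

3.3 kcal/mol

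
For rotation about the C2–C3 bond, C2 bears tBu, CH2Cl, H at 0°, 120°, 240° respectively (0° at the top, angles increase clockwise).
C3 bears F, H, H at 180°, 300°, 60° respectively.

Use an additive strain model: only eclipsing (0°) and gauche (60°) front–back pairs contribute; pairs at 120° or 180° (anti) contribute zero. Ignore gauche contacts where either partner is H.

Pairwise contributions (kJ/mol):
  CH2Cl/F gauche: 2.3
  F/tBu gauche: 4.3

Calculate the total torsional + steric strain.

This conformer (staggered): CH2Cl–F gauche; 2.3 = 2.3 kJ/mol.

2.3 kJ/mol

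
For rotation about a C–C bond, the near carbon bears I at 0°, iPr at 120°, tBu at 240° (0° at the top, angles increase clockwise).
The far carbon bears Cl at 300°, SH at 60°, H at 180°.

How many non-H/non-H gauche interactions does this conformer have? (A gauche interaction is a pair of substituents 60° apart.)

4

Non-H gauche pairs: I(0°)/Cl(300°); I(0°)/SH(60°); iPr(120°)/SH(60°); tBu(240°)/Cl(300°) — 4 interactions.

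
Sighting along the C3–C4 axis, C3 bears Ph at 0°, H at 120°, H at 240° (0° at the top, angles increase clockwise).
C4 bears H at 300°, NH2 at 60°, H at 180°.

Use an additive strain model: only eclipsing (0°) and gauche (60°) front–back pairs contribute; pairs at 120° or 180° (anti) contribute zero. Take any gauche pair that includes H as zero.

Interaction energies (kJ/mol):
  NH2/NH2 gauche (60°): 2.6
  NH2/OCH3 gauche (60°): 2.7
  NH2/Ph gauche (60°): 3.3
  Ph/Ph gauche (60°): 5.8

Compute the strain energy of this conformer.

This conformer is staggered. Ph at 0° is gauche with NH2 at 60° (3.3). Total 3.3 kJ/mol.

3.3 kJ/mol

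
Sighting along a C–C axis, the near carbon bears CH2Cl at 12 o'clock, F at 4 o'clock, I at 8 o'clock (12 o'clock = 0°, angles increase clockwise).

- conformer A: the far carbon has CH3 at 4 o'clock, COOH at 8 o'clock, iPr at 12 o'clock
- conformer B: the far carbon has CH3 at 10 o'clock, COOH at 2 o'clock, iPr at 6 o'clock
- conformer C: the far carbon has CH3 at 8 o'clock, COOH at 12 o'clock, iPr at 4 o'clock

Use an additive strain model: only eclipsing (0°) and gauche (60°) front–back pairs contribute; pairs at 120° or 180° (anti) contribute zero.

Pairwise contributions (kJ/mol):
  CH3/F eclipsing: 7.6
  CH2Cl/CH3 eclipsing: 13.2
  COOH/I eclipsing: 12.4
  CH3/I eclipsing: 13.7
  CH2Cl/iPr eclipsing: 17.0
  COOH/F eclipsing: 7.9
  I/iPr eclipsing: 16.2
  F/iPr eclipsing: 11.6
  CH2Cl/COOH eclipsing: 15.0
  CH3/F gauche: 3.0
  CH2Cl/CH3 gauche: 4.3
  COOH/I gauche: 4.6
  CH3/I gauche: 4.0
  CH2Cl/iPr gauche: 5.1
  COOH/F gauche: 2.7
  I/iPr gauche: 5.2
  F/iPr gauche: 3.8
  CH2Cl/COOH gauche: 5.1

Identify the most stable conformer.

B

A is eclipsed. CH2Cl at 0° is eclipsed with iPr at 0° (17.0); F at 120° is eclipsed with CH3 at 120° (7.6); I at 240° is eclipsed with COOH at 240° (12.4). Total 37.0 kJ/mol.
B is staggered. CH2Cl at 0° is gauche with CH3 at 300° (4.3); CH2Cl at 0° is gauche with COOH at 60° (5.1); F at 120° is gauche with COOH at 60° (2.7); F at 120° is gauche with iPr at 180° (3.8); I at 240° is gauche with CH3 at 300° (4.0); I at 240° is gauche with iPr at 180° (5.2). Total 25.1 kJ/mol.
C is eclipsed. CH2Cl at 0° is eclipsed with COOH at 0° (15.0); F at 120° is eclipsed with iPr at 120° (11.6); I at 240° is eclipsed with CH3 at 240° (13.7). Total 40.3 kJ/mol.
B has the lowest total (25.1 kJ/mol).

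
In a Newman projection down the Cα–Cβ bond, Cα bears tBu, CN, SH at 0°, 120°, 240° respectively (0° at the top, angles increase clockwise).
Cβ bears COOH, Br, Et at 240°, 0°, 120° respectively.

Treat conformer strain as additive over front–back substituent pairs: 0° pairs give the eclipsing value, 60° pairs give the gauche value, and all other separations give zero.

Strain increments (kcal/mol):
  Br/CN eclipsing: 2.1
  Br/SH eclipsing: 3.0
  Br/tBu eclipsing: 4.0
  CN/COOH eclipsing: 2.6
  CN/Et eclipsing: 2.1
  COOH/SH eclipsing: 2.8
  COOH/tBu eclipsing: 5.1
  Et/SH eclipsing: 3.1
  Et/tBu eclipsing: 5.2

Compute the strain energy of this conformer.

This conformer (eclipsed): tBu–Br eclipsed, CN–Et eclipsed, SH–COOH eclipsed; 4.0 + 2.1 + 2.8 = 8.9 kcal/mol.

8.9 kcal/mol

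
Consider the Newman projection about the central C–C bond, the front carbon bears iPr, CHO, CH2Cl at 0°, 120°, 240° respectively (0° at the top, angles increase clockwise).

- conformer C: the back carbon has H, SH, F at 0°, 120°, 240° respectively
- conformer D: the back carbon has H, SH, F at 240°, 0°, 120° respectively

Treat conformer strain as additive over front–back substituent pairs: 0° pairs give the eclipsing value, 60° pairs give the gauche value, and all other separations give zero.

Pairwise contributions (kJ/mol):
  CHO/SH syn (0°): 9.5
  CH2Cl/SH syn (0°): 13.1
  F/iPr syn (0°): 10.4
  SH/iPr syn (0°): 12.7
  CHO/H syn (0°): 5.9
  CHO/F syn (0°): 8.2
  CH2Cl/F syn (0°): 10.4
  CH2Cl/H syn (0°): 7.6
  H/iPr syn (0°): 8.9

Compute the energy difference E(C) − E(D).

+0.3 kJ/mol

C is eclipsed. iPr at 0° is eclipsed with H at 0° (8.9); CHO at 120° is eclipsed with SH at 120° (9.5); CH2Cl at 240° is eclipsed with F at 240° (10.4). Total 28.8 kJ/mol.
D is eclipsed. iPr at 0° is eclipsed with SH at 0° (12.7); CHO at 120° is eclipsed with F at 120° (8.2); CH2Cl at 240° is eclipsed with H at 240° (7.6). Total 28.5 kJ/mol.
E(C) − E(D) = 28.8 − 28.5 = +0.3 kJ/mol.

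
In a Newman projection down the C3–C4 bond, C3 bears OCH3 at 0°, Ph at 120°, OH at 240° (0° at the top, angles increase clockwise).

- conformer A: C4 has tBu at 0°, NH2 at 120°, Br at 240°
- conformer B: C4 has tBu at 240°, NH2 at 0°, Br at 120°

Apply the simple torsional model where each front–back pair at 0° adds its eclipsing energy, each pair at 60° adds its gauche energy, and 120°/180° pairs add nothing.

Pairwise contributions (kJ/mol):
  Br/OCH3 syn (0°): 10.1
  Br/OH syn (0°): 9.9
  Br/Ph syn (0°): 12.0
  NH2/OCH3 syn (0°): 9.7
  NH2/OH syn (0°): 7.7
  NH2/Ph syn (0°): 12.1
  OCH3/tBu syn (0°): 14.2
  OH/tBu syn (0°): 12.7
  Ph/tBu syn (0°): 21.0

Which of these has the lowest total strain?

B

A (eclipsed): OCH3(0°)/tBu(0°) eclipsed 14.2; Ph(120°)/NH2(120°) eclipsed 12.1; OH(240°)/Br(240°) eclipsed 9.9 → 36.2 kJ/mol.
B (eclipsed): OCH3(0°)/NH2(0°) eclipsed 9.7; Ph(120°)/Br(120°) eclipsed 12.0; OH(240°)/tBu(240°) eclipsed 12.7 → 34.4 kJ/mol.
B has the lowest total (34.4 kJ/mol).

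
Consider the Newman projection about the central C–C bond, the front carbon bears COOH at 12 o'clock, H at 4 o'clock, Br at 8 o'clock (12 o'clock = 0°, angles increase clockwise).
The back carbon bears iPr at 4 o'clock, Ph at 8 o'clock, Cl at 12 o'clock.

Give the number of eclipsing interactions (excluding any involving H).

Non-H eclipsing pairs: COOH(0°)/Cl(0°); Br(240°)/Ph(240°) — 2 interactions.

2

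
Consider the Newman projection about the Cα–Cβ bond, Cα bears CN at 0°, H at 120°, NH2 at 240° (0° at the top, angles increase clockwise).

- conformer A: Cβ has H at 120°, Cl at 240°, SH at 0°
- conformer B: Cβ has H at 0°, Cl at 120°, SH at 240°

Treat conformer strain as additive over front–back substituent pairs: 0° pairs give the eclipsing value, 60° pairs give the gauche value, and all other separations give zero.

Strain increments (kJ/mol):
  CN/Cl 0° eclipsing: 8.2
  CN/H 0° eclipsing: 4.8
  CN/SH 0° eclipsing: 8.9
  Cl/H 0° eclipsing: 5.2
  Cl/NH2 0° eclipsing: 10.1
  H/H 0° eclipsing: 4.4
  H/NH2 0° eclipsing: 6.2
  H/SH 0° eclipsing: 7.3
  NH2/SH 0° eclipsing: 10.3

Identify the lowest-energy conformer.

A (eclipsed): CN(0°)/SH(0°) eclipsed 8.9; H(120°)/H(120°) eclipsed 4.4; NH2(240°)/Cl(240°) eclipsed 10.1 → 23.4 kJ/mol.
B (eclipsed): CN(0°)/H(0°) eclipsed 4.8; H(120°)/Cl(120°) eclipsed 5.2; NH2(240°)/SH(240°) eclipsed 10.3 → 20.3 kJ/mol.
B has the lowest total (20.3 kJ/mol).

B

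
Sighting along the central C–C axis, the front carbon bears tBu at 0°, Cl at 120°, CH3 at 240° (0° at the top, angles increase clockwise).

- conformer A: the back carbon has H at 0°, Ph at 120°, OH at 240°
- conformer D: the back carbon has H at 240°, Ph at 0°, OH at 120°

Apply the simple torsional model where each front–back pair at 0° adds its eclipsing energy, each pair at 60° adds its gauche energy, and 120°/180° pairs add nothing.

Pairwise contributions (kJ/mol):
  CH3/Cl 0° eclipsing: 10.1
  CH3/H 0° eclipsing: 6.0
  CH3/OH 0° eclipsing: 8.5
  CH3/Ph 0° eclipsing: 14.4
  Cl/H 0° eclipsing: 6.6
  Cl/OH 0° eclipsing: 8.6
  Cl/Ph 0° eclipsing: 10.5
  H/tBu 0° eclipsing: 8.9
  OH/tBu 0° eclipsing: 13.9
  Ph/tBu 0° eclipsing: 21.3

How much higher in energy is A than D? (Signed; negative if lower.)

A (eclipsed): tBu(0°)/H(0°) eclipsed 8.9; Cl(120°)/Ph(120°) eclipsed 10.5; CH3(240°)/OH(240°) eclipsed 8.5 → 27.9 kJ/mol.
D (eclipsed): tBu(0°)/Ph(0°) eclipsed 21.3; Cl(120°)/OH(120°) eclipsed 8.6; CH3(240°)/H(240°) eclipsed 6.0 → 35.9 kJ/mol.
E(A) − E(D) = 27.9 − 35.9 = -8.0 kJ/mol.

-8.0 kJ/mol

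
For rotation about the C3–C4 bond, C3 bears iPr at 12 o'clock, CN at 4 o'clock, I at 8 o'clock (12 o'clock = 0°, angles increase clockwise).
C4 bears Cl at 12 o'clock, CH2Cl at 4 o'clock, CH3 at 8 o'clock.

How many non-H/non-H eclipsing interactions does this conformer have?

3

Non-H eclipsing pairs: iPr(0°)/Cl(0°); CN(120°)/CH2Cl(120°); I(240°)/CH3(240°) — 3 interactions.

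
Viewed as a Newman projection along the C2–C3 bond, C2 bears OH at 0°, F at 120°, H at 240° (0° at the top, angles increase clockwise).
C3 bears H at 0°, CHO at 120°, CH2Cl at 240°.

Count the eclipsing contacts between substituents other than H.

1

Non-H eclipsing pairs: F(120°)/CHO(120°) — 1 interaction.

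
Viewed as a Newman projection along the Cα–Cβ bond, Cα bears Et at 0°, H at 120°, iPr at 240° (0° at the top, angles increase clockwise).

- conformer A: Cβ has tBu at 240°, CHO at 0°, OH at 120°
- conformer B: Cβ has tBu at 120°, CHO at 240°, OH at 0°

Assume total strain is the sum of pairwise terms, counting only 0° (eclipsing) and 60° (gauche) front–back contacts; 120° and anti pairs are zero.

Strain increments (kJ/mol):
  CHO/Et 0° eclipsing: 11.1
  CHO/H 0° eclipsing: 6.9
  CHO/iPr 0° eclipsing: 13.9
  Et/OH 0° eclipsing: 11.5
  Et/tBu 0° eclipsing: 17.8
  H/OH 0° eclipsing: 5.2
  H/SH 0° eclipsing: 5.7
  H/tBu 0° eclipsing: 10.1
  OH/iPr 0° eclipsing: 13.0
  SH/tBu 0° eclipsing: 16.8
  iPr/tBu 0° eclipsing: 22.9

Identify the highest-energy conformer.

A (eclipsed): Et–CHO eclipsed, H–OH eclipsed, iPr–tBu eclipsed; 11.1 + 5.2 + 22.9 = 39.2 kJ/mol.
B (eclipsed): Et–OH eclipsed, H–tBu eclipsed, iPr–CHO eclipsed; 11.5 + 10.1 + 13.9 = 35.5 kJ/mol.
A has the highest total (39.2 kJ/mol).

A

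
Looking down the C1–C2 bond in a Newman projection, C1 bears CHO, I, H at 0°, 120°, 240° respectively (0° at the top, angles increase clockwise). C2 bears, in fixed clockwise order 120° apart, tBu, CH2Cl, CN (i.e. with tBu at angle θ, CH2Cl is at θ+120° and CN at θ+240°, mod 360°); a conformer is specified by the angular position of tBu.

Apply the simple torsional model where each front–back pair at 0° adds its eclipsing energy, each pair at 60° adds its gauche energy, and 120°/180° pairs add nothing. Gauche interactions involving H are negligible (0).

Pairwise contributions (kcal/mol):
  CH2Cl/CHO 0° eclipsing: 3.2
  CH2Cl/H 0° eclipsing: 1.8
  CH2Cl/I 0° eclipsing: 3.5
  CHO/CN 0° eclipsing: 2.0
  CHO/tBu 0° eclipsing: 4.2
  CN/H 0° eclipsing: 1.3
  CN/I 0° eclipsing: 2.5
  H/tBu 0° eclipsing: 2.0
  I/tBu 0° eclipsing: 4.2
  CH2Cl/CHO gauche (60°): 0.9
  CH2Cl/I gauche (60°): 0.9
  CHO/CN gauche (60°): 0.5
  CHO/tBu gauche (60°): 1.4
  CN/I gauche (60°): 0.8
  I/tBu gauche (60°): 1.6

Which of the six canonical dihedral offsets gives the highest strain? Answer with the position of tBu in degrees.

0°

tBu at 0° (eclipsed): CHO(0°)/tBu(0°) eclipsed 4.2; I(120°)/CH2Cl(120°) eclipsed 3.5; H(240°)/CN(240°) eclipsed 1.3 → 9.0 kcal/mol.
tBu at 60° (staggered): CHO(0°)/tBu(60°) gauche 1.4; CHO(0°)/CN(300°) gauche 0.5; I(120°)/tBu(60°) gauche 1.6; I(120°)/CH2Cl(180°) gauche 0.9 → 4.4 kcal/mol.
tBu at 120° (eclipsed): CHO(0°)/CN(0°) eclipsed 2.0; I(120°)/tBu(120°) eclipsed 4.2; H(240°)/CH2Cl(240°) eclipsed 1.8 → 8.0 kcal/mol.
tBu at 180° (staggered): CHO(0°)/CH2Cl(300°) gauche 0.9; CHO(0°)/CN(60°) gauche 0.5; I(120°)/tBu(180°) gauche 1.6; I(120°)/CN(60°) gauche 0.8 → 3.8 kcal/mol.
tBu at 240° (eclipsed): CHO(0°)/CH2Cl(0°) eclipsed 3.2; I(120°)/CN(120°) eclipsed 2.5; H(240°)/tBu(240°) eclipsed 2.0 → 7.7 kcal/mol.
tBu at 300° (staggered): CHO(0°)/tBu(300°) gauche 1.4; CHO(0°)/CH2Cl(60°) gauche 0.9; I(120°)/CH2Cl(60°) gauche 0.9; I(120°)/CN(180°) gauche 0.8 → 4.0 kcal/mol.
The maximum (9.0 kcal/mol) occurs with tBu at 0°.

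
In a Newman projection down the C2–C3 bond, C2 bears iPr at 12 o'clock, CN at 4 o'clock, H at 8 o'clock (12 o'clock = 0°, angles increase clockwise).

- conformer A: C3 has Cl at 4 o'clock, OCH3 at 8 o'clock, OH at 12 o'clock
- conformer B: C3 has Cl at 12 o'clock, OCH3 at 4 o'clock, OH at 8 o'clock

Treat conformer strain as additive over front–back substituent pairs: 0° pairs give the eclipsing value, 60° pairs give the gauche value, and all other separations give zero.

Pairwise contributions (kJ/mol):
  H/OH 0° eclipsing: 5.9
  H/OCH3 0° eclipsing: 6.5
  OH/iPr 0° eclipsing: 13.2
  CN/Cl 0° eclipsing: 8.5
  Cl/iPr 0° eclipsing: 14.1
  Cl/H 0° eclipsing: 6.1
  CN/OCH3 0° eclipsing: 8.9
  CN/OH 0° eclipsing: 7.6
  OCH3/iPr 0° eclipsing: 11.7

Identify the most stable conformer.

A

A (eclipsed): iPr(0°)/OH(0°) eclipsed 13.2; CN(120°)/Cl(120°) eclipsed 8.5; H(240°)/OCH3(240°) eclipsed 6.5 → 28.2 kJ/mol.
B (eclipsed): iPr(0°)/Cl(0°) eclipsed 14.1; CN(120°)/OCH3(120°) eclipsed 8.9; H(240°)/OH(240°) eclipsed 5.9 → 28.9 kJ/mol.
A has the lowest total (28.2 kJ/mol).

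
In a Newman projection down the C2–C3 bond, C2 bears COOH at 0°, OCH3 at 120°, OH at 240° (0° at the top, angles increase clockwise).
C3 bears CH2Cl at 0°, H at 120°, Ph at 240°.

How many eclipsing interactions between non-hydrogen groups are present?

2

Non-H eclipsing pairs: COOH(0°)/CH2Cl(0°); OH(240°)/Ph(240°) — 2 interactions.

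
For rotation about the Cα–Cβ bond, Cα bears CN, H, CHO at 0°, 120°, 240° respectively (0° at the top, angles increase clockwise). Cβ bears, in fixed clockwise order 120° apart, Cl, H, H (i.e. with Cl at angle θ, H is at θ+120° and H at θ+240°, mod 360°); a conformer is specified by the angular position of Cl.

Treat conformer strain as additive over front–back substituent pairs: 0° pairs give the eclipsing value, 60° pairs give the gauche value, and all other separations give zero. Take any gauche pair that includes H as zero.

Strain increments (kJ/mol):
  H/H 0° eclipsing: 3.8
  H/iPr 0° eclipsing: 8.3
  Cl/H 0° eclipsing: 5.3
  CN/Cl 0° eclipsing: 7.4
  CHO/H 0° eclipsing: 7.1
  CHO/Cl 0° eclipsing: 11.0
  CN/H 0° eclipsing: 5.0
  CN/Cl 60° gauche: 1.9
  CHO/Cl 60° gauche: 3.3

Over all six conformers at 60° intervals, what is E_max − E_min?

Cl at 0° (eclipsed): CN(0°)/Cl(0°) eclipsed 7.4; H(120°)/H(120°) eclipsed 3.8; CHO(240°)/H(240°) eclipsed 7.1 → 18.3 kJ/mol.
Cl at 60° (staggered): CN(0°)/Cl(60°) gauche 1.9 → 1.9 kJ/mol.
Cl at 120° (eclipsed): CN(0°)/H(0°) eclipsed 5.0; H(120°)/Cl(120°) eclipsed 5.3; CHO(240°)/H(240°) eclipsed 7.1 → 17.4 kJ/mol.
Cl at 180° (staggered): CHO(240°)/Cl(180°) gauche 3.3 → 3.3 kJ/mol.
Cl at 240° (eclipsed): CN(0°)/H(0°) eclipsed 5.0; H(120°)/H(120°) eclipsed 3.8; CHO(240°)/Cl(240°) eclipsed 11.0 → 19.8 kJ/mol.
Cl at 300° (staggered): CN(0°)/Cl(300°) gauche 1.9; CHO(240°)/Cl(300°) gauche 3.3 → 5.2 kJ/mol.
Max at 240° (19.8 kJ/mol), min at 60° (1.9 kJ/mol); barrier = 17.9 kJ/mol.

17.9 kJ/mol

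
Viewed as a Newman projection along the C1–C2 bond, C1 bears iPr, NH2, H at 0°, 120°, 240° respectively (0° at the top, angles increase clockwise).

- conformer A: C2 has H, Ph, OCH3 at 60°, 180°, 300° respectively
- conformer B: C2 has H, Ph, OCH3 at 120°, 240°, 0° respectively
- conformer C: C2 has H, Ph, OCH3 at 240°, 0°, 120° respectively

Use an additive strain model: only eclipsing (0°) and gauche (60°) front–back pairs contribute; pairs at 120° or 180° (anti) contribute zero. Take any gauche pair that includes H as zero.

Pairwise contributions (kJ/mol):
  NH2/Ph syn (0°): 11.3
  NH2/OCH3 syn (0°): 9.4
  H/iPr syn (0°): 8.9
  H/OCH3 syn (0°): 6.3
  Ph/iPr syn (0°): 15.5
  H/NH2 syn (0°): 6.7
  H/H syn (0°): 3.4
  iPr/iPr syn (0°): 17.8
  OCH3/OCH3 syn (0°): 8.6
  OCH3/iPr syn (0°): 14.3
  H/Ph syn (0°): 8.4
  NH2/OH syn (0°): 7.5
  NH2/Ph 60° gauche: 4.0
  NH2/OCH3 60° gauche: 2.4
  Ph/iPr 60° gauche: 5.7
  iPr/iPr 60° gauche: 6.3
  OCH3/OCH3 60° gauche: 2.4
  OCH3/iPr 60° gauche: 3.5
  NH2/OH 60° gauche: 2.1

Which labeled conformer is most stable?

A is staggered. iPr at 0° is gauche with OCH3 at 300° (3.5); NH2 at 120° is gauche with Ph at 180° (4.0). Total 7.5 kJ/mol.
B is eclipsed. iPr at 0° is eclipsed with OCH3 at 0° (14.3); NH2 at 120° is eclipsed with H at 120° (6.7); H at 240° is eclipsed with Ph at 240° (8.4). Total 29.4 kJ/mol.
C is eclipsed. iPr at 0° is eclipsed with Ph at 0° (15.5); NH2 at 120° is eclipsed with OCH3 at 120° (9.4); H at 240° is eclipsed with H at 240° (3.4). Total 28.3 kJ/mol.
A has the lowest total (7.5 kJ/mol).

A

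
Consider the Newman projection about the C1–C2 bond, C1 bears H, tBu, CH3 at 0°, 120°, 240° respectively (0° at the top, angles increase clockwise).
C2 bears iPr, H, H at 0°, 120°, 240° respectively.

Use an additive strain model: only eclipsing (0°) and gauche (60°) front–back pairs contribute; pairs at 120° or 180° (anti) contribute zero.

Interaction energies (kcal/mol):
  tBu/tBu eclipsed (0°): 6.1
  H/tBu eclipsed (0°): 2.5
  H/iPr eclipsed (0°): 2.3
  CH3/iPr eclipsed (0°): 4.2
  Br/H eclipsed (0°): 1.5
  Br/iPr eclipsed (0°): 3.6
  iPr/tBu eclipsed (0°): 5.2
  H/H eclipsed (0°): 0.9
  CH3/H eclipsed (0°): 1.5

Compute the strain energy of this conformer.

This conformer is eclipsed. H at 0° is eclipsed with iPr at 0° (2.3); tBu at 120° is eclipsed with H at 120° (2.5); CH3 at 240° is eclipsed with H at 240° (1.5). Total 6.3 kcal/mol.

6.3 kcal/mol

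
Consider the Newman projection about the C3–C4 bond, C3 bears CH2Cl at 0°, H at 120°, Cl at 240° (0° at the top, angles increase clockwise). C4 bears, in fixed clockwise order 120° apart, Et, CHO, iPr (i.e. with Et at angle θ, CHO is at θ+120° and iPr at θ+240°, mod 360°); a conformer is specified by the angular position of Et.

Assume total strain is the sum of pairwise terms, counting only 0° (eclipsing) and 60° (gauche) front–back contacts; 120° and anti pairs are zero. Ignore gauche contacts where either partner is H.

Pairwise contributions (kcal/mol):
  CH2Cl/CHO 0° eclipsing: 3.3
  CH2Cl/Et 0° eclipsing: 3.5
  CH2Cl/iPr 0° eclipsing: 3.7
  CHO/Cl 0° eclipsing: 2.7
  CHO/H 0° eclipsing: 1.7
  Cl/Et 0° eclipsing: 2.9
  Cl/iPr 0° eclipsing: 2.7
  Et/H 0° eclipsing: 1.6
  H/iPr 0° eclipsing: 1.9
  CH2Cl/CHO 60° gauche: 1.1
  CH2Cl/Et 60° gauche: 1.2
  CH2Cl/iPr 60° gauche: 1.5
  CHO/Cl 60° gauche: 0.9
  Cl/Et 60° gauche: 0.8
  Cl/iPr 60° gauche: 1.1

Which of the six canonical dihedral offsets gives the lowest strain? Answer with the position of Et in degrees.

300°

Et at 0° is eclipsed. CH2Cl at 0° is eclipsed with Et at 0° (3.5); H at 120° is eclipsed with CHO at 120° (1.7); Cl at 240° is eclipsed with iPr at 240° (2.7). Total 7.9 kcal/mol.
Et at 60° is staggered. CH2Cl at 0° is gauche with Et at 60° (1.2); CH2Cl at 0° is gauche with iPr at 300° (1.5); Cl at 240° is gauche with CHO at 180° (0.9); Cl at 240° is gauche with iPr at 300° (1.1). Total 4.7 kcal/mol.
Et at 120° is eclipsed. CH2Cl at 0° is eclipsed with iPr at 0° (3.7); H at 120° is eclipsed with Et at 120° (1.6); Cl at 240° is eclipsed with CHO at 240° (2.7). Total 8.0 kcal/mol.
Et at 180° is staggered. CH2Cl at 0° is gauche with CHO at 300° (1.1); CH2Cl at 0° is gauche with iPr at 60° (1.5); Cl at 240° is gauche with Et at 180° (0.8); Cl at 240° is gauche with CHO at 300° (0.9). Total 4.3 kcal/mol.
Et at 240° is eclipsed. CH2Cl at 0° is eclipsed with CHO at 0° (3.3); H at 120° is eclipsed with iPr at 120° (1.9); Cl at 240° is eclipsed with Et at 240° (2.9). Total 8.1 kcal/mol.
Et at 300° is staggered. CH2Cl at 0° is gauche with Et at 300° (1.2); CH2Cl at 0° is gauche with CHO at 60° (1.1); Cl at 240° is gauche with Et at 300° (0.8); Cl at 240° is gauche with iPr at 180° (1.1). Total 4.2 kcal/mol.
The minimum (4.2 kcal/mol) occurs with Et at 300°.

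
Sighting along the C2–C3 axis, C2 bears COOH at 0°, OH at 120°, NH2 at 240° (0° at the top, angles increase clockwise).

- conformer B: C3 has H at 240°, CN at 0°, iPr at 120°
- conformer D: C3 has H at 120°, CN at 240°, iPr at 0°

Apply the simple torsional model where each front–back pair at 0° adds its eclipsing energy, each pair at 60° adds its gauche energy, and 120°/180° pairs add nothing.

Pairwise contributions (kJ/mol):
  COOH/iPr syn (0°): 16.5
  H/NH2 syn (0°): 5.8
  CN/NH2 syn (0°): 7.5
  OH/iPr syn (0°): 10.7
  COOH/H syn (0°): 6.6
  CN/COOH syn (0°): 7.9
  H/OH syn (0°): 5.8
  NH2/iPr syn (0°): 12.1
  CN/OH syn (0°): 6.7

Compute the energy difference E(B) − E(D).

-5.4 kJ/mol

B (eclipsed): COOH(0°)/CN(0°) eclipsed 7.9; OH(120°)/iPr(120°) eclipsed 10.7; NH2(240°)/H(240°) eclipsed 5.8 → 24.4 kJ/mol.
D (eclipsed): COOH(0°)/iPr(0°) eclipsed 16.5; OH(120°)/H(120°) eclipsed 5.8; NH2(240°)/CN(240°) eclipsed 7.5 → 29.8 kJ/mol.
E(B) − E(D) = 24.4 − 29.8 = -5.4 kJ/mol.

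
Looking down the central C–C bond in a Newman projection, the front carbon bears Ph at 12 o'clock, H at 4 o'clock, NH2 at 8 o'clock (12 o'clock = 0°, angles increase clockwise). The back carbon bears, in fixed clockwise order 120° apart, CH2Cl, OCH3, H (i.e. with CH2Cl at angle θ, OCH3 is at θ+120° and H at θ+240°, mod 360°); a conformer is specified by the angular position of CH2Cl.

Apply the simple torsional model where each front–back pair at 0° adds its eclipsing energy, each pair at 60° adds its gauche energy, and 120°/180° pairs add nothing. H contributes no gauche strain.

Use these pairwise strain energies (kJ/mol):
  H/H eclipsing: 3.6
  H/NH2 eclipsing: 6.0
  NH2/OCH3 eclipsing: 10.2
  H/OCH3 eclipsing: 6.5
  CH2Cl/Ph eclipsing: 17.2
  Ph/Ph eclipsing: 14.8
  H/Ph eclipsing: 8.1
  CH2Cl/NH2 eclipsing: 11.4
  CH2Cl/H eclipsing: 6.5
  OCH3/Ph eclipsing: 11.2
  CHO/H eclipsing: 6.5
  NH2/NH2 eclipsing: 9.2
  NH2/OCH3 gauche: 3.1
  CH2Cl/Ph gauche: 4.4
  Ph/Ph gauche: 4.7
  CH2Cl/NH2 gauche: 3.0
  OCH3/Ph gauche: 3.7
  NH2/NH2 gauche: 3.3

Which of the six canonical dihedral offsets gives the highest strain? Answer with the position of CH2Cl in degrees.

0°

CH2Cl at 0° (eclipsed): Ph(0°)/CH2Cl(0°) eclipsed 17.2; H(120°)/OCH3(120°) eclipsed 6.5; NH2(240°)/H(240°) eclipsed 6.0 → 29.7 kJ/mol.
CH2Cl at 60° (staggered): Ph(0°)/CH2Cl(60°) gauche 4.4; NH2(240°)/OCH3(180°) gauche 3.1 → 7.5 kJ/mol.
CH2Cl at 120° (eclipsed): Ph(0°)/H(0°) eclipsed 8.1; H(120°)/CH2Cl(120°) eclipsed 6.5; NH2(240°)/OCH3(240°) eclipsed 10.2 → 24.8 kJ/mol.
CH2Cl at 180° (staggered): Ph(0°)/OCH3(300°) gauche 3.7; NH2(240°)/CH2Cl(180°) gauche 3.0; NH2(240°)/OCH3(300°) gauche 3.1 → 9.8 kJ/mol.
CH2Cl at 240° (eclipsed): Ph(0°)/OCH3(0°) eclipsed 11.2; H(120°)/H(120°) eclipsed 3.6; NH2(240°)/CH2Cl(240°) eclipsed 11.4 → 26.2 kJ/mol.
CH2Cl at 300° (staggered): Ph(0°)/CH2Cl(300°) gauche 4.4; Ph(0°)/OCH3(60°) gauche 3.7; NH2(240°)/CH2Cl(300°) gauche 3.0 → 11.1 kJ/mol.
The maximum (29.7 kJ/mol) occurs with CH2Cl at 0°.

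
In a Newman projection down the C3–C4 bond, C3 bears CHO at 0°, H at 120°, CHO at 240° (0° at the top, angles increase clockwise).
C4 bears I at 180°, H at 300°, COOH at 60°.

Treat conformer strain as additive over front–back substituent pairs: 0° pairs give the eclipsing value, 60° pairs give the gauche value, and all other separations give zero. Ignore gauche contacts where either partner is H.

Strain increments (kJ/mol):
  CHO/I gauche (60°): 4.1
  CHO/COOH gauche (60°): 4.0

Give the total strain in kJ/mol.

8.1 kJ/mol

This conformer (staggered): CHO(0°)/COOH(60°) gauche 4.0; CHO(240°)/I(180°) gauche 4.1 → 8.1 kJ/mol.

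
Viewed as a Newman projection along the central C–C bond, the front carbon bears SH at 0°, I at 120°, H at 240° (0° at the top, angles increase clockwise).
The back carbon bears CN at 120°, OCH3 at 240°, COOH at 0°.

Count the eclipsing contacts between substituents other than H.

Non-H eclipsing pairs: SH(0°)/COOH(0°); I(120°)/CN(120°) — 2 interactions.

2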